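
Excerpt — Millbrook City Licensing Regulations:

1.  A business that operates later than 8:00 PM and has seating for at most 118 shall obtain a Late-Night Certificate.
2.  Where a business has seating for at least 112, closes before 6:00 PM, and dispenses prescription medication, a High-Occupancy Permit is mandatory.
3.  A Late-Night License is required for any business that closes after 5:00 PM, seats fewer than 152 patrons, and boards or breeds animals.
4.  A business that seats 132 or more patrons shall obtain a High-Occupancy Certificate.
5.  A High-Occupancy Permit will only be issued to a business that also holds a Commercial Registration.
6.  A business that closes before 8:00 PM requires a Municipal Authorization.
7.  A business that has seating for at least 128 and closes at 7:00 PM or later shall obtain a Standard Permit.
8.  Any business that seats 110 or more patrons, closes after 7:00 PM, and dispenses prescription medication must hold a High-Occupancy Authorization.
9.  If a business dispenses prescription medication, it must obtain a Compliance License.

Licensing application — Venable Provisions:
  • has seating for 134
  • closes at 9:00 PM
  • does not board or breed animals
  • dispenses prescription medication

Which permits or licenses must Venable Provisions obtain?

1. closes 9:00 PM, after 8:00 PM; seating 134 > 118 → Late-Night Certificate not required.
2. seating 134 ≥ 112; closes 9:00 PM, after 6:00 PM; dispenses prescription medication → High-Occupancy Permit not required.
3. closes 9:00 PM, after 5:00 PM; seating 134 < 152; does not board or breed animals → Late-Night License not required.
4. seating 134 ≥ 132 → High-Occupancy Certificate required.
5. High-Occupancy Permit is not required → no effect.
6. closes 9:00 PM, after 8:00 PM → Municipal Authorization not required.
7. seating 134 ≥ 128; closes 9:00 PM, after 7:00 PM → Standard Permit required.
8. seating 134 ≥ 110; closes 9:00 PM, after 7:00 PM; dispenses prescription medication → High-Occupancy Authorization required.
9. dispenses prescription medication → Compliance License required.

Compliance License, High-Occupancy Authorization, High-Occupancy Certificate, Standard Permit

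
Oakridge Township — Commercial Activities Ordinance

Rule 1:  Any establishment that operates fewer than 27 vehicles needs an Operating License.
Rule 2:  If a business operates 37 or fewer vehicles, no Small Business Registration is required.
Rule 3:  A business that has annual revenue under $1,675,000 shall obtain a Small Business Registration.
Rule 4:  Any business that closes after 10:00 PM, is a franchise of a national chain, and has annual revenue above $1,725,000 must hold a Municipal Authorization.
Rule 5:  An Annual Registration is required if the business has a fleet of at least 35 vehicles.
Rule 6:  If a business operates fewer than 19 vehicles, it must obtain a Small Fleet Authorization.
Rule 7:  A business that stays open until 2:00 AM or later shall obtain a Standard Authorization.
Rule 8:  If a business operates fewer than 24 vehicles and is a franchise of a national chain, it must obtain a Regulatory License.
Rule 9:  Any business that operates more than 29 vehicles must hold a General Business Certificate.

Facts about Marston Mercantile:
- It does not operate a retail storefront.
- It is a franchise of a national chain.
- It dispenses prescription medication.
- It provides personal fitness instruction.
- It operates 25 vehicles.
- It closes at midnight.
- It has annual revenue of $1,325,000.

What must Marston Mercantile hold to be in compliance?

Operating License

Rule 1: vehicles 25 < 27 → Operating License required.
Rule 2: vehicles 25 ≤ 37 → exempt from Small Business Registration.
Rule 3: revenue $1,325,000 < $1,675,000 → Small Business Registration required.
Rule 4: closes midnight, after 10:00 PM; is a franchise of a national chain; revenue $1,325,000 ≤ $1,725,000 → Municipal Authorization not required.
Rule 5: vehicles 25 < 35 → Annual Registration not required.
Rule 6: vehicles 25 ≥ 19 → Small Fleet Authorization not required.
Rule 7: closes midnight, at/before 2:00 AM → Standard Authorization not required.
Rule 8: vehicles 25 ≥ 24; is a franchise of a national chain → Regulatory License not required.
Rule 9: vehicles 25 ≤ 29 → General Business Certificate not required.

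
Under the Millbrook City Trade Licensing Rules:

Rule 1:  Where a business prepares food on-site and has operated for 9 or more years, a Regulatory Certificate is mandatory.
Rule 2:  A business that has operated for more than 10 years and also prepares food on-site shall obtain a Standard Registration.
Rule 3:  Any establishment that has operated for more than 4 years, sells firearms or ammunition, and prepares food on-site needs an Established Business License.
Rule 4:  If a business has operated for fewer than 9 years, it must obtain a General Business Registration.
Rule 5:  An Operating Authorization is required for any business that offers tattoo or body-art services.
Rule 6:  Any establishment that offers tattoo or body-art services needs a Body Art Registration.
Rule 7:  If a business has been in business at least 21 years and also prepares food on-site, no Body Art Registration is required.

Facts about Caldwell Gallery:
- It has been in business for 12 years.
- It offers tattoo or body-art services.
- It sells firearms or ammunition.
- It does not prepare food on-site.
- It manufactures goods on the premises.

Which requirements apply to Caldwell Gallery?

Body Art Registration, Operating Authorization

Rule 1: does not prepare food on-site; years in business 12 ≥ 9 → Regulatory Certificate not required.
Rule 2: years in business 12 > 10; does not prepare food on-site → Standard Registration not required.
Rule 3: years in business 12 > 4; sells firearms or ammunition; does not prepare food on-site → Established Business License not required.
Rule 4: years in business 12 ≥ 9 → General Business Registration not required.
Rule 5: offers tattoo or body-art services → Operating Authorization required.
Rule 6: offers tattoo or body-art services → Body Art Registration required.
Rule 7: years in business 12 < 21; does not prepare food on-site → Body Art Registration exemption does not apply.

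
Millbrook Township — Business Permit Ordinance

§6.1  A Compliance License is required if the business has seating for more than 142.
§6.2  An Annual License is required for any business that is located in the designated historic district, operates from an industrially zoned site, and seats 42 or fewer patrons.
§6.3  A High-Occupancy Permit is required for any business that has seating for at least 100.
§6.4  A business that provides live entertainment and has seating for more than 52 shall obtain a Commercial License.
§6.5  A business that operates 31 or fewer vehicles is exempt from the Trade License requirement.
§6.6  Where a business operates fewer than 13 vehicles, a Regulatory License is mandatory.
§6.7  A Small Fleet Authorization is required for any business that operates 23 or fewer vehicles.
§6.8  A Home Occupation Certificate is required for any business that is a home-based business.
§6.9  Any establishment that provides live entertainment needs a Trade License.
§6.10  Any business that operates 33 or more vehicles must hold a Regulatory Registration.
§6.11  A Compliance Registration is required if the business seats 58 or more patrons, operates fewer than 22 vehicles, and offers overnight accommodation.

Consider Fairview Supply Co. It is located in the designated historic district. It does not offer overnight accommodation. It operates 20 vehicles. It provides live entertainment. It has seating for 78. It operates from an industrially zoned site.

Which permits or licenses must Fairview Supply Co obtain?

§6.1 seating 78 ≤ 142 → Compliance License not required.
§6.2 is located in the designated historic district; operates from an industrially zoned site; seating 78 > 42 → Annual License not required.
§6.3 seating 78 < 100 → High-Occupancy Permit not required.
§6.4 provides live entertainment; seating 78 > 52 → Commercial License required.
§6.5 vehicles 20 ≤ 31 → exempt from Trade License.
§6.6 vehicles 20 ≥ 13 → Regulatory License not required.
§6.7 vehicles 20 ≤ 23 → Small Fleet Authorization required.
§6.8 operates from an industrially zoned site (not: is a home-based business) → Home Occupation Certificate not required.
§6.9 provides live entertainment → Trade License required.
§6.10 vehicles 20 < 33 → Regulatory Registration not required.
§6.11 seating 78 ≥ 58; vehicles 20 < 22; does not offer overnight accommodation → Compliance Registration not required.

Commercial License, Small Fleet Authorization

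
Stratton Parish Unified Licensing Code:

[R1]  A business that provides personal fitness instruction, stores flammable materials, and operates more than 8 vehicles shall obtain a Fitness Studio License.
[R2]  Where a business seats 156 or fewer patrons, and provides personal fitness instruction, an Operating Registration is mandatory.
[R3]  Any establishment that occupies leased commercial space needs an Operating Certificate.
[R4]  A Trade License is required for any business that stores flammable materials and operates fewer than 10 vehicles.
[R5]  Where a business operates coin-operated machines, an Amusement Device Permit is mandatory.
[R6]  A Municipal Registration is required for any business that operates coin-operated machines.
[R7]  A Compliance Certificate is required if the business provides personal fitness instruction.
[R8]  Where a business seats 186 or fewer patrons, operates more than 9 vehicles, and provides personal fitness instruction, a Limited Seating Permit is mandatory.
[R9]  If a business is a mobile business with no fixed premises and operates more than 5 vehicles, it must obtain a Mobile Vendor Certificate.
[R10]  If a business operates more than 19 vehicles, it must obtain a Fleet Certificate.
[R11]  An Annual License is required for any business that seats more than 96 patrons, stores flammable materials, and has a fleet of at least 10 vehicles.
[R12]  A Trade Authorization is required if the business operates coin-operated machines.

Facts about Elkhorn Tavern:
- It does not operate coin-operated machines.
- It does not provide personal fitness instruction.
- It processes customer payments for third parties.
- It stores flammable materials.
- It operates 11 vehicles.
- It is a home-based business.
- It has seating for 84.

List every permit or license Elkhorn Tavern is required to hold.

[R1] does not provide personal fitness instruction; stores flammable materials; vehicles 11 > 8 → Fitness Studio License not required.
[R2] seating 84 ≤ 156; does not provide personal fitness instruction → Operating Registration not required.
[R3] is a home-based business (not: occupies leased commercial space) → Operating Certificate not required.
[R4] stores flammable materials; vehicles 11 ≥ 10 → Trade License not required.
[R5] does not operate coin-operated machines → Amusement Device Permit not required.
[R6] does not operate coin-operated machines → Municipal Registration not required.
[R7] does not provide personal fitness instruction → Compliance Certificate not required.
[R8] seating 84 ≤ 186; vehicles 11 > 9; does not provide personal fitness instruction → Limited Seating Permit not required.
[R9] is a home-based business (not: is a mobile business with no fixed premises); vehicles 11 > 5 → Mobile Vendor Certificate not required.
[R10] vehicles 11 ≤ 19 → Fleet Certificate not required.
[R11] seating 84 ≤ 96; stores flammable materials; vehicles 11 ≥ 10 → Annual License not required.
[R12] does not operate coin-operated machines → Trade Authorization not required.

None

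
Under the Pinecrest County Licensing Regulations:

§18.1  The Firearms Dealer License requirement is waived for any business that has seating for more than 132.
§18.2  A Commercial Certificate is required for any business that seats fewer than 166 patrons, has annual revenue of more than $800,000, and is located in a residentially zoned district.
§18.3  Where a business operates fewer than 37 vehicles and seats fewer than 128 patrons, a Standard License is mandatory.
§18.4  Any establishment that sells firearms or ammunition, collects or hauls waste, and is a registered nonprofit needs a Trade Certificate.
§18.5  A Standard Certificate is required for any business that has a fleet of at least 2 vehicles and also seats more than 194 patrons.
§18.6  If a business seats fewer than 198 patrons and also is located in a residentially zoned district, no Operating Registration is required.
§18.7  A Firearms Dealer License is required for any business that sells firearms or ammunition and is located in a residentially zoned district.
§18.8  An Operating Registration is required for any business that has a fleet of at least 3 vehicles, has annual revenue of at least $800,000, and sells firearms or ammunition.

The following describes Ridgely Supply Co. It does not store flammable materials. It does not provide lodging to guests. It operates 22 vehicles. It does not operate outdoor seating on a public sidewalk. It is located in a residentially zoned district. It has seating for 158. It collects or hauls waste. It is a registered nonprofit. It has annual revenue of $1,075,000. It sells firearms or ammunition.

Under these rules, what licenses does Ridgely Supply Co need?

§18.1 seating 158 > 132 → exempt from Firearms Dealer License.
§18.2 seating 158 < 166; revenue $1,075,000 > $800,000; is located in a residentially zoned district → Commercial Certificate required.
§18.3 vehicles 22 < 37; seating 158 ≥ 128 → Standard License not required.
§18.4 sells firearms or ammunition; collects or hauls waste; is a registered nonprofit → Trade Certificate required.
§18.5 vehicles 22 ≥ 2; seating 158 ≤ 194 → Standard Certificate not required.
§18.6 seating 158 < 198; is located in a residentially zoned district → exempt from Operating Registration.
§18.7 sells firearms or ammunition; is located in a residentially zoned district → Firearms Dealer License required.
§18.8 vehicles 22 ≥ 3; revenue $1,075,000 ≥ $800,000; sells firearms or ammunition → Operating Registration required.

Commercial Certificate, Trade Certificate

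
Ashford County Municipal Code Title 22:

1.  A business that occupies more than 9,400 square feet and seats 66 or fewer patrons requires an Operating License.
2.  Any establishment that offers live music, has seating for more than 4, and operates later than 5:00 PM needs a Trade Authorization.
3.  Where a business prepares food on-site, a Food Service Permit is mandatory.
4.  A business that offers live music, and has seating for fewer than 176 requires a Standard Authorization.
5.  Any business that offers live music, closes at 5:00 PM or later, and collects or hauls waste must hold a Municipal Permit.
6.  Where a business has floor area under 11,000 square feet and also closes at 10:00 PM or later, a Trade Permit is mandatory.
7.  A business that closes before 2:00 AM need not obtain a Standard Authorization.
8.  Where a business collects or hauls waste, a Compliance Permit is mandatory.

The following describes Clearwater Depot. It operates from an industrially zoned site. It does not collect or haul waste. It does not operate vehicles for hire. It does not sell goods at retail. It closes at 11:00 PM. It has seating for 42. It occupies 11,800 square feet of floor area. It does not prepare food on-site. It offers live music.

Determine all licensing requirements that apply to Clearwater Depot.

Operating License, Trade Authorization

1. floor area 11,800 square feet > 9,400 square feet; seating 42 ≤ 66 → Operating License required.
2. offers live music; seating 42 > 4; closes 11:00 PM, after 5:00 PM → Trade Authorization required.
3. does not prepare food on-site → Food Service Permit not required.
4. offers live music; seating 42 < 176 → Standard Authorization required.
5. offers live music; closes 11:00 PM, after 5:00 PM; does not collect or haul waste → Municipal Permit not required.
6. floor area 11,800 square feet ≥ 11,000 square feet; closes 11:00 PM, after 10:00 PM → Trade Permit not required.
7. closes 11:00 PM, at/before 2:00 AM → exempt from Standard Authorization.
8. does not collect or haul waste → Compliance Permit not required.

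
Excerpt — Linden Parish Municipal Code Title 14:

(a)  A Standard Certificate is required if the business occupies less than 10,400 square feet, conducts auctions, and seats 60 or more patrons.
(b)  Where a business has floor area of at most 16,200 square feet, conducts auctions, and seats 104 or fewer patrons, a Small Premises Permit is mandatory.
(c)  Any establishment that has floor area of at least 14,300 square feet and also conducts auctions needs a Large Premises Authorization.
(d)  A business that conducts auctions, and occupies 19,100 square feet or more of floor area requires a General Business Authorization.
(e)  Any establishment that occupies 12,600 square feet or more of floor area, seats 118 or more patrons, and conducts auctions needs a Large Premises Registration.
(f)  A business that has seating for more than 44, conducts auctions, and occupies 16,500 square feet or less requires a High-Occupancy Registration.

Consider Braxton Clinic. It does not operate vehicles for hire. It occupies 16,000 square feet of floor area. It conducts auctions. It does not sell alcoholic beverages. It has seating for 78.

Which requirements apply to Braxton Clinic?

(a) floor area 16,000 square feet ≥ 10,400 square feet; conducts auctions; seating 78 ≥ 60 → Standard Certificate not required.
(b) floor area 16,000 square feet ≤ 16,200 square feet; conducts auctions; seating 78 ≤ 104 → Small Premises Permit required.
(c) floor area 16,000 square feet ≥ 14,300 square feet; conducts auctions → Large Premises Authorization required.
(d) conducts auctions; floor area 16,000 square feet < 19,100 square feet → General Business Authorization not required.
(e) floor area 16,000 square feet ≥ 12,600 square feet; seating 78 < 118; conducts auctions → Large Premises Registration not required.
(f) seating 78 > 44; conducts auctions; floor area 16,000 square feet ≤ 16,500 square feet → High-Occupancy Registration required.

High-Occupancy Registration, Large Premises Authorization, Small Premises Permit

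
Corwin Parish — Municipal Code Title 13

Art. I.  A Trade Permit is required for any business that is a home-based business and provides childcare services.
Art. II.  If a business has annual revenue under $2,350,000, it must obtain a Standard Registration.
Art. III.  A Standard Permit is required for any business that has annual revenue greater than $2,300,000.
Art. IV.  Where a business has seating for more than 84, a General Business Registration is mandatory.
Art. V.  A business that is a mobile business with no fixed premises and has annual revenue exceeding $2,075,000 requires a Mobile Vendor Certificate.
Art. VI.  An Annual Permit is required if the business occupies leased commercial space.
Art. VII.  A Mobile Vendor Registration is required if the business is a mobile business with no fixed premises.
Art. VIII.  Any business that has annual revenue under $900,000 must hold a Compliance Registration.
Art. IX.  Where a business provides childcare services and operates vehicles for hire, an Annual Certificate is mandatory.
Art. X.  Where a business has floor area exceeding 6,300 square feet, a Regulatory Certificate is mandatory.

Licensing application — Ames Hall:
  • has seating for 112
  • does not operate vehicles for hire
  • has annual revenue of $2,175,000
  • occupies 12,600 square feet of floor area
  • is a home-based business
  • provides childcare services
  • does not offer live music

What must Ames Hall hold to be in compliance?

Art. I. is a home-based business; provides childcare services → Trade Permit required.
Art. II. revenue $2,175,000 < $2,350,000 → Standard Registration required.
Art. III. revenue $2,175,000 ≤ $2,300,000 → Standard Permit not required.
Art. IV. seating 112 > 84 → General Business Registration required.
Art. V. is a home-based business (not: is a mobile business with no fixed premises); revenue $2,175,000 > $2,075,000 → Mobile Vendor Certificate not required.
Art. VI. is a home-based business (not: occupies leased commercial space) → Annual Permit not required.
Art. VII. is a home-based business (not: is a mobile business with no fixed premises) → Mobile Vendor Registration not required.
Art. VIII. revenue $2,175,000 ≥ $900,000 → Compliance Registration not required.
Art. IX. provides childcare services; does not operate vehicles for hire → Annual Certificate not required.
Art. X. floor area 12,600 square feet > 6,300 square feet → Regulatory Certificate required.

General Business Registration, Regulatory Certificate, Standard Registration, Trade Permit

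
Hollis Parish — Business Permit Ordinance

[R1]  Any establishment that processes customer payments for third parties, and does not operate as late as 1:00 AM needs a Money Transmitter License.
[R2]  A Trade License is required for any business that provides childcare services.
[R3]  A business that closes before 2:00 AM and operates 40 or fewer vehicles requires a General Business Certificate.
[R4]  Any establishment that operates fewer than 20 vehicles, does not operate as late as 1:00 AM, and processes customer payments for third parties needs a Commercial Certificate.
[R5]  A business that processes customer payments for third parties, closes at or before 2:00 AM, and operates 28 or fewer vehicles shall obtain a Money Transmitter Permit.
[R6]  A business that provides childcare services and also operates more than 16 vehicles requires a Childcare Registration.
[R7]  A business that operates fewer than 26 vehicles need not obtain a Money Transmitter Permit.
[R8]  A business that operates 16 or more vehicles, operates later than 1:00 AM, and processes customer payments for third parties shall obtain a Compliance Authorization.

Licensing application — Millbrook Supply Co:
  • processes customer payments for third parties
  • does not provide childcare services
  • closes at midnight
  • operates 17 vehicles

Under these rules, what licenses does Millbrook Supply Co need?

Commercial Certificate, General Business Certificate, Money Transmitter License

[R1] processes customer payments for third parties; closes midnight, at/before 1:00 AM → Money Transmitter License required.
[R2] does not provide childcare services → Trade License not required.
[R3] closes midnight, at/before 2:00 AM; vehicles 17 ≤ 40 → General Business Certificate required.
[R4] vehicles 17 < 20; closes midnight, at/before 1:00 AM; processes customer payments for third parties → Commercial Certificate required.
[R5] processes customer payments for third parties; closes midnight, at/before 2:00 AM; vehicles 17 ≤ 28 → Money Transmitter Permit required.
[R6] does not provide childcare services; vehicles 17 > 16 → Childcare Registration not required.
[R7] vehicles 17 < 26 → exempt from Money Transmitter Permit.
[R8] vehicles 17 ≥ 16; closes midnight, at/before 1:00 AM; processes customer payments for third parties → Compliance Authorization not required.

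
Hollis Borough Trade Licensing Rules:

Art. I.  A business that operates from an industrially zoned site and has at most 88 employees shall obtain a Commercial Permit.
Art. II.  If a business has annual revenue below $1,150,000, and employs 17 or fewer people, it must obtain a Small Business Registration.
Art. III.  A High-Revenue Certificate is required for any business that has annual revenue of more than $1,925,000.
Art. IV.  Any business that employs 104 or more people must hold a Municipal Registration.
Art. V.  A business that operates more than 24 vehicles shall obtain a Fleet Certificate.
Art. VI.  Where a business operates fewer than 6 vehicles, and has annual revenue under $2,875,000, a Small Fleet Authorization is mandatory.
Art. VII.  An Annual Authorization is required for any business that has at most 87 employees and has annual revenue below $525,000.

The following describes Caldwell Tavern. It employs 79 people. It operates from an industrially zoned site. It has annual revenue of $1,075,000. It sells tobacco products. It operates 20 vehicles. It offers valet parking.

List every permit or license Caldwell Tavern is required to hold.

Art. I. operates from an industrially zoned site; employees 79 ≤ 88 → Commercial Permit required.
Art. II. revenue $1,075,000 < $1,150,000; employees 79 > 17 → Small Business Registration not required.
Art. III. revenue $1,075,000 ≤ $1,925,000 → High-Revenue Certificate not required.
Art. IV. employees 79 < 104 → Municipal Registration not required.
Art. V. vehicles 20 ≤ 24 → Fleet Certificate not required.
Art. VI. vehicles 20 ≥ 6; revenue $1,075,000 < $2,875,000 → Small Fleet Authorization not required.
Art. VII. employees 79 ≤ 87; revenue $1,075,000 ≥ $525,000 → Annual Authorization not required.

Commercial Permit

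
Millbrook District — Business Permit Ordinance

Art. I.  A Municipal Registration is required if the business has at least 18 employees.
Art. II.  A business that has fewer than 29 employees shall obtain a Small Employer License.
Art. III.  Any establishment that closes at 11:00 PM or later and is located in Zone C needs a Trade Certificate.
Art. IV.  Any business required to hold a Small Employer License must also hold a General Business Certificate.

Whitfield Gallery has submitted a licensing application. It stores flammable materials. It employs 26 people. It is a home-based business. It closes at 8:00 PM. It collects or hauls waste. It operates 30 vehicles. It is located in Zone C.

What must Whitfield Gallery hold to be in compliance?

Art. I. employees 26 ≥ 18 → Municipal Registration required.
Art. II. employees 26 < 29 → Small Employer License required.
Art. III. closes 8:00 PM, at/before 11:00 PM; is located in Zone C → Trade Certificate not required.
Art. IV. Small Employer License is required → General Business Certificate also required.

General Business Certificate, Municipal Registration, Small Employer License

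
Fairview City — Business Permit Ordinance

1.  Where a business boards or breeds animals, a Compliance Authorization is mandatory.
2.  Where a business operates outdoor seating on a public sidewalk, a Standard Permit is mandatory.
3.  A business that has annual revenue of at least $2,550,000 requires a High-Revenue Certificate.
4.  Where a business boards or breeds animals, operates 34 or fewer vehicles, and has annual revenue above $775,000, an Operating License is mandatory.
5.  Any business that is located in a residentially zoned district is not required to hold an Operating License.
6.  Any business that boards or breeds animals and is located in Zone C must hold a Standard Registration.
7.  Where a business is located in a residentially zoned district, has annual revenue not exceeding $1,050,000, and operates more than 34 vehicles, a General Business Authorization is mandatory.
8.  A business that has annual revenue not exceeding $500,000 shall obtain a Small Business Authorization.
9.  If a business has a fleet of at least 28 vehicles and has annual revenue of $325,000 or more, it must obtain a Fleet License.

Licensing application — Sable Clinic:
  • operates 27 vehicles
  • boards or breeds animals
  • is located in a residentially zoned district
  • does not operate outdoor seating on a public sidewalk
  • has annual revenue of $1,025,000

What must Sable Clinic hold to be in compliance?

Compliance Authorization

1. boards or breeds animals → Compliance Authorization required.
2. does not operate outdoor seating on a public sidewalk → Standard Permit not required.
3. revenue $1,025,000 < $2,550,000 → High-Revenue Certificate not required.
4. boards or breeds animals; vehicles 27 ≤ 34; revenue $1,025,000 > $775,000 → Operating License required.
5. is located in a residentially zoned district → exempt from Operating License.
6. boards or breeds animals; is located in a residentially zoned district (not: is located in Zone C) → Standard Registration not required.
7. is located in a residentially zoned district; revenue $1,025,000 ≤ $1,050,000; vehicles 27 ≤ 34 → General Business Authorization not required.
8. revenue $1,025,000 > $500,000 → Small Business Authorization not required.
9. vehicles 27 < 28; revenue $1,025,000 ≥ $325,000 → Fleet License not required.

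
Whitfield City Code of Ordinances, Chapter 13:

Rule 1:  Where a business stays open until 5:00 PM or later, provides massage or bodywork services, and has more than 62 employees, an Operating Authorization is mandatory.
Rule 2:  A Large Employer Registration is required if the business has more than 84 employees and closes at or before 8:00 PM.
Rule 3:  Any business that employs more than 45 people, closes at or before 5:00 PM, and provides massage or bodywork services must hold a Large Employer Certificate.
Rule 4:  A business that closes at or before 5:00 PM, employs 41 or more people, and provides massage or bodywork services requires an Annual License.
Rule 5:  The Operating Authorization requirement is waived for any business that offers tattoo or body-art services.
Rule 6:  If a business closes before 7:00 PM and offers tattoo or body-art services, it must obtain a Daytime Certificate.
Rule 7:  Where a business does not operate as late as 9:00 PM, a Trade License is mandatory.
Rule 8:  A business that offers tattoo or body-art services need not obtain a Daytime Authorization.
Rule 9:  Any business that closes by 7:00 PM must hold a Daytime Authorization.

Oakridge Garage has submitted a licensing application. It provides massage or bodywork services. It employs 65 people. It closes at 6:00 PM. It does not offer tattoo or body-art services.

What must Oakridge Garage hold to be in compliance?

Daytime Authorization, Operating Authorization, Trade License

Rule 1: closes 6:00 PM, after 5:00 PM; provides massage or bodywork services; employees 65 > 62 → Operating Authorization required.
Rule 2: employees 65 ≤ 84; closes 6:00 PM, at/before 8:00 PM → Large Employer Registration not required.
Rule 3: employees 65 > 45; closes 6:00 PM, after 5:00 PM; provides massage or bodywork services → Large Employer Certificate not required.
Rule 4: closes 6:00 PM, after 5:00 PM; employees 65 ≥ 41; provides massage or bodywork services → Annual License not required.
Rule 5: does not offer tattoo or body-art services → Operating Authorization exemption does not apply.
Rule 6: closes 6:00 PM, at/before 7:00 PM; does not offer tattoo or body-art services → Daytime Certificate not required.
Rule 7: closes 6:00 PM, at/before 9:00 PM → Trade License required.
Rule 8: does not offer tattoo or body-art services → Daytime Authorization exemption does not apply.
Rule 9: closes 6:00 PM, at/before 7:00 PM → Daytime Authorization required.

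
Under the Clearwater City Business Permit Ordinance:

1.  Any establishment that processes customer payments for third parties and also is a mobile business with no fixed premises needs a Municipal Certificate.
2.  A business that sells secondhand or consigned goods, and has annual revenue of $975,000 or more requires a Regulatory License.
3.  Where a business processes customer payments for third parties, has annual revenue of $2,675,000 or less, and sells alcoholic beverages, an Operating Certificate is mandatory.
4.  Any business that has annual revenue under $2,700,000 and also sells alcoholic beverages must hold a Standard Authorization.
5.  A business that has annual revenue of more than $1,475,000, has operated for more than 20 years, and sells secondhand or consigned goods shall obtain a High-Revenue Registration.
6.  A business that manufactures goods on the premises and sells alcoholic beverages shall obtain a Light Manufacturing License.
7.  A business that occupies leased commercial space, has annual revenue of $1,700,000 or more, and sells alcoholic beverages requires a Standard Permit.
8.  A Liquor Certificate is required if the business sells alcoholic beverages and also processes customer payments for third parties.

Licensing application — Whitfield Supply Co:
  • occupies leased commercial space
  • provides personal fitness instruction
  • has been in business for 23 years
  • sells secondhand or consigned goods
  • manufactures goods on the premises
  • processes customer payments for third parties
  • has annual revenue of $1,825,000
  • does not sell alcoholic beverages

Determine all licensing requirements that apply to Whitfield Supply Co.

1. processes customer payments for third parties; occupies leased commercial space (not: is a mobile business with no fixed premises) → Municipal Certificate not required.
2. sells secondhand or consigned goods; revenue $1,825,000 ≥ $975,000 → Regulatory License required.
3. processes customer payments for third parties; revenue $1,825,000 ≤ $2,675,000; does not sell alcoholic beverages → Operating Certificate not required.
4. revenue $1,825,000 < $2,700,000; does not sell alcoholic beverages → Standard Authorization not required.
5. revenue $1,825,000 > $1,475,000; years in business 23 > 20; sells secondhand or consigned goods → High-Revenue Registration required.
6. manufactures goods on the premises; does not sell alcoholic beverages → Light Manufacturing License not required.
7. occupies leased commercial space; revenue $1,825,000 ≥ $1,700,000; does not sell alcoholic beverages → Standard Permit not required.
8. does not sell alcoholic beverages; processes customer payments for third parties → Liquor Certificate not required.

High-Revenue Registration, Regulatory License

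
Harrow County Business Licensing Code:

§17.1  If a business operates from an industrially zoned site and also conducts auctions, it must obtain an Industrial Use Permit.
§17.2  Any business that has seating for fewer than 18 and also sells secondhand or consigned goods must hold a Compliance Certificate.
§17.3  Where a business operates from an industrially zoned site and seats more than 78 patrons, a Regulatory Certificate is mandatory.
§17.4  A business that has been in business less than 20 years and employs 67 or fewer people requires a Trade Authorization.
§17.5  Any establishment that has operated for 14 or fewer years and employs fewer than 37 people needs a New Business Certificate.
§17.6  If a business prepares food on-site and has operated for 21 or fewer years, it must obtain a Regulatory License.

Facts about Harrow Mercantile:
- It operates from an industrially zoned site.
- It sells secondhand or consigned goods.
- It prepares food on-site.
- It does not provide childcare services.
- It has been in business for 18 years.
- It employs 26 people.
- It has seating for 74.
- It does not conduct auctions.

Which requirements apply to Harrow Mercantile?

§17.1 operates from an industrially zoned site; does not conduct auctions → Industrial Use Permit not required.
§17.2 seating 74 ≥ 18; sells secondhand or consigned goods → Compliance Certificate not required.
§17.3 operates from an industrially zoned site; seating 74 ≤ 78 → Regulatory Certificate not required.
§17.4 years in business 18 < 20; employees 26 ≤ 67 → Trade Authorization required.
§17.5 years in business 18 > 14; employees 26 < 37 → New Business Certificate not required.
§17.6 prepares food on-site; years in business 18 ≤ 21 → Regulatory License required.

Regulatory License, Trade Authorization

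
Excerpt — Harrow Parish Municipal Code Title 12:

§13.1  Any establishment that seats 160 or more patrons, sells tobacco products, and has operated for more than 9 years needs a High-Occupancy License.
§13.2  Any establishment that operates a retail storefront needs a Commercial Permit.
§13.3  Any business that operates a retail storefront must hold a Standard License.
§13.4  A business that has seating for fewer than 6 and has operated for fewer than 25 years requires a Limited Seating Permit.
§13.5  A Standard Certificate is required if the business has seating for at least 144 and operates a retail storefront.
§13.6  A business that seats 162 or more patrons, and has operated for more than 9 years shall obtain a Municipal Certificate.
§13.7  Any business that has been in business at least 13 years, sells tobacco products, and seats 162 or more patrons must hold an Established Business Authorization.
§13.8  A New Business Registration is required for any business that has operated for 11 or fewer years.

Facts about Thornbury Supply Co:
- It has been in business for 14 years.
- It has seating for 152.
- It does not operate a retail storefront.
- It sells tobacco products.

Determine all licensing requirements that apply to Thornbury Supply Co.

None

§13.1 seating 152 < 160; sells tobacco products; years in business 14 > 9 → High-Occupancy License not required.
§13.2 does not operate a retail storefront → Commercial Permit not required.
§13.3 does not operate a retail storefront → Standard License not required.
§13.4 seating 152 ≥ 6; years in business 14 < 25 → Limited Seating Permit not required.
§13.5 seating 152 ≥ 144; does not operate a retail storefront → Standard Certificate not required.
§13.6 seating 152 < 162; years in business 14 > 9 → Municipal Certificate not required.
§13.7 years in business 14 ≥ 13; sells tobacco products; seating 152 < 162 → Established Business Authorization not required.
§13.8 years in business 14 > 11 → New Business Registration not required.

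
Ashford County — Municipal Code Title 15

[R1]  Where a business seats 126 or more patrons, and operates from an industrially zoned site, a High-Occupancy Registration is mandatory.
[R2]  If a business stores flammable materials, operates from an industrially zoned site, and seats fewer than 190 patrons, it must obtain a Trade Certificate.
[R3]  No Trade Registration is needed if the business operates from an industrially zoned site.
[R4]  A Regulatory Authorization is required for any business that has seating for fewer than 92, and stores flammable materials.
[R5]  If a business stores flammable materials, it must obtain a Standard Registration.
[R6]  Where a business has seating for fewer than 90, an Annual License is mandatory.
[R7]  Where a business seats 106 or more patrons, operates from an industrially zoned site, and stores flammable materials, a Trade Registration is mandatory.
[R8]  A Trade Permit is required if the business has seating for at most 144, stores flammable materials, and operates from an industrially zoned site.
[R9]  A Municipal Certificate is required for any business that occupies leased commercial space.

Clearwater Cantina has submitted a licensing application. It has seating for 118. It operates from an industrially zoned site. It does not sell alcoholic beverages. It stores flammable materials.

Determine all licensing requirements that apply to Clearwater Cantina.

[R1] seating 118 < 126; operates from an industrially zoned site → High-Occupancy Registration not required.
[R2] stores flammable materials; operates from an industrially zoned site; seating 118 < 190 → Trade Certificate required.
[R3] operates from an industrially zoned site → exempt from Trade Registration.
[R4] seating 118 ≥ 92; stores flammable materials → Regulatory Authorization not required.
[R5] stores flammable materials → Standard Registration required.
[R6] seating 118 ≥ 90 → Annual License not required.
[R7] seating 118 ≥ 106; operates from an industrially zoned site; stores flammable materials → Trade Registration required.
[R8] seating 118 ≤ 144; stores flammable materials; operates from an industrially zoned site → Trade Permit required.
[R9] operates from an industrially zoned site (not: occupies leased commercial space) → Municipal Certificate not required.

Standard Registration, Trade Certificate, Trade Permit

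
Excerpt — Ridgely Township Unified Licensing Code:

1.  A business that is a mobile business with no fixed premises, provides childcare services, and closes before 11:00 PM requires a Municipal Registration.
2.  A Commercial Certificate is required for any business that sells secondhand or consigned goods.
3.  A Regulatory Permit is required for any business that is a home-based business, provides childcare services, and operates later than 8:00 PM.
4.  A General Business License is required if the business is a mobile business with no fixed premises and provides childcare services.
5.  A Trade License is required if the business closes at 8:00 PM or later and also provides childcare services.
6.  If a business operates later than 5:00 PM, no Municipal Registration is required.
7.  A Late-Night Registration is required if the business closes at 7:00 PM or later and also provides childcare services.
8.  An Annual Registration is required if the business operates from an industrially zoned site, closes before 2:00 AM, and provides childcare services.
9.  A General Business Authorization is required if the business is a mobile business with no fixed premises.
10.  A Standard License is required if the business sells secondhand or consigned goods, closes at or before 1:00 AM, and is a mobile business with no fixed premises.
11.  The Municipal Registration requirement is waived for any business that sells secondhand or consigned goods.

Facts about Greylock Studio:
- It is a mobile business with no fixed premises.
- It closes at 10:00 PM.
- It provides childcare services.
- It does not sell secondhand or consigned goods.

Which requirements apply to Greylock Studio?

General Business Authorization, General Business License, Late-Night Registration, Trade License

1. is a mobile business with no fixed premises; provides childcare services; closes 10:00 PM, at/before 11:00 PM → Municipal Registration required.
2. does not sell secondhand or consigned goods → Commercial Certificate not required.
3. is a mobile business with no fixed premises (not: is a home-based business); provides childcare services; closes 10:00 PM, after 8:00 PM → Regulatory Permit not required.
4. is a mobile business with no fixed premises; provides childcare services → General Business License required.
5. closes 10:00 PM, after 8:00 PM; provides childcare services → Trade License required.
6. closes 10:00 PM, after 5:00 PM → exempt from Municipal Registration.
7. closes 10:00 PM, after 7:00 PM; provides childcare services → Late-Night Registration required.
8. is a mobile business with no fixed premises (not: operates from an industrially zoned site); closes 10:00 PM, at/before 2:00 AM; provides childcare services → Annual Registration not required.
9. is a mobile business with no fixed premises → General Business Authorization required.
10. does not sell secondhand or consigned goods; closes 10:00 PM, at/before 1:00 AM; is a mobile business with no fixed premises → Standard License not required.
11. does not sell secondhand or consigned goods → Municipal Registration exemption does not apply.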